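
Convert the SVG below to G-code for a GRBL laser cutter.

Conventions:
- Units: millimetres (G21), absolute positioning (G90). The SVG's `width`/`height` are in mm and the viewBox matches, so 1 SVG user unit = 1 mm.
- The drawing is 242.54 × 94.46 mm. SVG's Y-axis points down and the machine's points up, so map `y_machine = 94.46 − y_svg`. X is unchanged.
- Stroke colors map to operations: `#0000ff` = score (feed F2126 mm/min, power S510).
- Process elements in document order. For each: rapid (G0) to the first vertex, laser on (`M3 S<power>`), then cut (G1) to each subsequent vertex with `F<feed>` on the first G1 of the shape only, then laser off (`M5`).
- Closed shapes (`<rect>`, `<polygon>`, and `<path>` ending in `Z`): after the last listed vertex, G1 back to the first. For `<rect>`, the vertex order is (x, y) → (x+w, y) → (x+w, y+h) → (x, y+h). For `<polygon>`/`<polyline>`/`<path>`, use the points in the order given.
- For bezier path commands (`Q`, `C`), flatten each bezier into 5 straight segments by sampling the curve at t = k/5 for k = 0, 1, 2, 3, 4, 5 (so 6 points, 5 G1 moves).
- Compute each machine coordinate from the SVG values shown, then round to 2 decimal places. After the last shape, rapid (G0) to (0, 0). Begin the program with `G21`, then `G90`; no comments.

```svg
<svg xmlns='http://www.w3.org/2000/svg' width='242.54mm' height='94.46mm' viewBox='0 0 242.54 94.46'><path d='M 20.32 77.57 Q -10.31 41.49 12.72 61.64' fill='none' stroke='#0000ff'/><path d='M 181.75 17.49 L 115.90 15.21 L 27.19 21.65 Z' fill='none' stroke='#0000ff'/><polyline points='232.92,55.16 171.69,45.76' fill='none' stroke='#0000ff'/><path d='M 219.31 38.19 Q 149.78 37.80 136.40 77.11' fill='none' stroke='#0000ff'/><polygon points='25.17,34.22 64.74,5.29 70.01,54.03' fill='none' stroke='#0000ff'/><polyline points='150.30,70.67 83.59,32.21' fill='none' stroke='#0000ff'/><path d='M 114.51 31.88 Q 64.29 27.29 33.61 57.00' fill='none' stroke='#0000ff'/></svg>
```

G21
G90
G0 X20.32 Y16.89
M3 S510
G1 X10.21 Y29.07 F2126
G1 X4.40 Y36.76
G1 X2.88 Y39.94
G1 X5.65 Y38.63
G1 X12.72 Y32.82
M5
G0 X181.75 Y76.97
M3 S510
G1 X115.90 Y79.25 F2126
G1 X27.19 Y72.81
G1 X181.75 Y76.97
M5
G0 X232.92 Y39.30
M3 S510
G1 X171.69 Y48.70 F2126
M5
G0 X219.31 Y56.27
M3 S510
G1 X193.74 Y54.84 F2126
G1 X172.67 Y50.23
G1 X156.09 Y42.45
G1 X144.00 Y31.49
G1 X136.40 Y17.35
M5
G0 X25.17 Y60.24
M3 S510
G1 X64.74 Y89.17 F2126
G1 X70.01 Y40.43
G1 X25.17 Y60.24
M5
G0 X150.30 Y23.79
M3 S510
G1 X83.59 Y62.25 F2126
M5
G0 X114.51 Y62.58
M3 S510
G1 X95.20 Y63.04 F2126
G1 X77.46 Y60.76
G1 X61.28 Y55.74
G1 X46.66 Y47.97
G1 X33.61 Y37.46
M5
G0 X0.00 Y0.00

1 u = 1 mm; y_m = 94.46 − y.

[1] `<path>` quadratic bezier, #0000ff→score S510 F2126: (20.32,16.89) → (10.21,29.07) → (4.40,36.76) → (2.88,39.94) → (5.65,38.63) → (12.72,32.82)

[2] `<path>` closed polygon, #0000ff→score S510 F2126: (181.75,76.97) → (115.90,79.25) → (27.19,72.81) → (181.75,76.97) (closed)

[3] `<polyline>` line segment, #0000ff→score S510 F2126: (232.92,39.30) → (171.69,48.70)

[4] `<path>` quadratic bezier, #0000ff→score S510 F2126: (219.31,56.27) → (193.74,54.84) → (172.67,50.23) → (156.09,42.45) → (144.00,31.49) → (136.40,17.35)

[5] `<polygon>` regular polygon, #0000ff→score S510 F2126: (25.17,60.24) → (64.74,89.17) → (70.01,40.43) → (25.17,60.24) (closed)

[6] `<polyline>` line segment, #0000ff→score S510 F2126: (150.30,23.79) → (83.59,62.25)

[7] `<path>` quadratic bezier, #0000ff→score S510 F2126: (114.51,62.58) → (95.20,63.04) → (77.46,60.76) → (61.28,55.74) → (46.66,47.97) → (33.61,37.46)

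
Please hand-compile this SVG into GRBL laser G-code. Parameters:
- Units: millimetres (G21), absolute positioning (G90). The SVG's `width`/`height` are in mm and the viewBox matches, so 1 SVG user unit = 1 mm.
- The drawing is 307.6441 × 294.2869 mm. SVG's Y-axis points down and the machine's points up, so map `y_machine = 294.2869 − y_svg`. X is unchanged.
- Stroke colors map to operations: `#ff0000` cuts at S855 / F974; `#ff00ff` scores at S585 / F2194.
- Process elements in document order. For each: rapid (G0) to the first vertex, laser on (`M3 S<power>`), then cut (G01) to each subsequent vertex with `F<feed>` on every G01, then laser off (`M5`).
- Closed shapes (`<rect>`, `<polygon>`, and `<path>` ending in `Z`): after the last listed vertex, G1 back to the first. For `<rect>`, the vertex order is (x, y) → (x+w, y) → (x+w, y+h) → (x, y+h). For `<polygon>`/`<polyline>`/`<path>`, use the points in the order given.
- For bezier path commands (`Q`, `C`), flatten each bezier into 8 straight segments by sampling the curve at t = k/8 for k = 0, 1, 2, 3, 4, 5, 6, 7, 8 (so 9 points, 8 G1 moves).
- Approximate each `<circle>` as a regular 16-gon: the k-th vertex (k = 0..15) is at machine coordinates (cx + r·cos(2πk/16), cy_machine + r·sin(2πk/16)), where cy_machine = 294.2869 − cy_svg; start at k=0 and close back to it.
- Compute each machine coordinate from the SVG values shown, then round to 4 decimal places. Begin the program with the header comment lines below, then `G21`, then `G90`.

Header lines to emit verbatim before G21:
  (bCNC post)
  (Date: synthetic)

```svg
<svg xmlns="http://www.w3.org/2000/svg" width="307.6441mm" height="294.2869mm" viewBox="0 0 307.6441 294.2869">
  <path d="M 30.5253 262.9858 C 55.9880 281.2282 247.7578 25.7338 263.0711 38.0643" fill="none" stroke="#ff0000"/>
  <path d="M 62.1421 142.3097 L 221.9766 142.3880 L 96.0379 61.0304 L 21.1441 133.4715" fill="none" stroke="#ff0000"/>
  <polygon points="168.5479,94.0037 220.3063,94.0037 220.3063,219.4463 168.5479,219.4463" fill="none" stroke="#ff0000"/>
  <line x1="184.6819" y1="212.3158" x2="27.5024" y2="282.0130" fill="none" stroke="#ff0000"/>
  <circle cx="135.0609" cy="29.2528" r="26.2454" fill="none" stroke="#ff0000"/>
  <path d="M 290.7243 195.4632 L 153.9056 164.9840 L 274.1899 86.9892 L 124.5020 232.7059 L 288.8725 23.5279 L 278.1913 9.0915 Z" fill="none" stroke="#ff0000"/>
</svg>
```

Since the viewBox matches the mm dimensions, user units are millimetres directly. The only transform is the Y-flip y_m = 294.2869 − y_svg.

Shape 1 is a cubic bezier drawn with `<path>`. Its stroke #ff0000 means cut at S855, F974. After flipping Y the toolpath is (30.5253,31.3011) → (47.2000,36.2339) → (75.4492,60.4830) → (111.2562,97.7022) → (150.6042,141.5449) → (189.4765,185.6647) → (223.8562,223.7152) → (249.7267,249.3500) → (263.0711,256.2226).

Shape 2 is a open polyline drawn with `<path>`. Its stroke #ff0000 means cut at S855, F974. After flipping Y the toolpath is (62.1421,151.9772) → (221.9766,151.8989) → (96.0379,233.2565) → (21.1441,160.8154).

Shape 3 is a rectangle drawn with `<polygon>`. Its stroke #ff0000 means cut at S855, F974. After flipping Y the toolpath is (168.5479,200.2832) → (220.3063,200.2832) → (220.3063,74.8406) → (168.5479,74.8406) → (168.5479,200.2832), returning to the start.

Shape 4 is a line segment drawn with `<line>`. Its stroke #ff0000 means cut at S855, F974. After flipping Y the toolpath is (184.6819,81.9711) → (27.5024,12.2739).

Shape 5 is a circle drawn with `<circle>`. Its stroke #ff0000 means cut at S855, F974. After flipping Y the toolpath is (161.3063,265.0341) → (159.3085,275.0778) → (153.6192,283.5924) → (145.1046,289.2817) → (135.0609,291.2795) → (125.0172,289.2817) → (116.5026,283.5924) → (110.8133,275.0778) → (108.8155,265.0341) → (110.8133,254.9904) → (116.5026,246.4758) → (125.0172,240.7865) → (135.0609,238.7887) → (145.1046,240.7865) → (153.6192,246.4758) → (159.3085,254.9904) → (161.3063,265.0341), returning to the start.

Shape 6 is a closed polygon drawn with `<path>`. Its stroke #ff0000 means cut at S855, F974. After flipping Y the toolpath is (290.7243,98.8237) → (153.9056,129.3029) → (274.1899,207.2977) → (124.5020,61.5810) → (288.8725,270.7590) → (278.1913,285.1954) → (290.7243,98.8237), returning to the start.

(bCNC post)
(Date: synthetic)
G21
G90
G0 X30.5253 Y31.3011
M3 S855
G01 X47.2000 Y36.2339 F974
G01 X75.4492 Y60.4830 F974
G01 X111.2562 Y97.7022 F974
G01 X150.6042 Y141.5449 F974
G01 X189.4765 Y185.6647 F974
G01 X223.8562 Y223.7152 F974
G01 X249.7267 Y249.3500 F974
G01 X263.0711 Y256.2226 F974
M5
G0 X62.1421 Y151.9772
M3 S855
G01 X221.9766 Y151.8989 F974
G01 X96.0379 Y233.2565 F974
G01 X21.1441 Y160.8154 F974
M5
G0 X168.5479 Y200.2832
M3 S855
G01 X220.3063 Y200.2832 F974
G01 X220.3063 Y74.8406 F974
G01 X168.5479 Y74.8406 F974
G01 X168.5479 Y200.2832 F974
M5
G0 X184.6819 Y81.9711
M3 S855
G01 X27.5024 Y12.2739 F974
M5
G0 X161.3063 Y265.0341
M3 S855
G01 X159.3085 Y275.0778 F974
G01 X153.6192 Y283.5924 F974
G01 X145.1046 Y289.2817 F974
G01 X135.0609 Y291.2795 F974
G01 X125.0172 Y289.2817 F974
G01 X116.5026 Y283.5924 F974
G01 X110.8133 Y275.0778 F974
G01 X108.8155 Y265.0341 F974
G01 X110.8133 Y254.9904 F974
G01 X116.5026 Y246.4758 F974
G01 X125.0172 Y240.7865 F974
G01 X135.0609 Y238.7887 F974
G01 X145.1046 Y240.7865 F974
G01 X153.6192 Y246.4758 F974
G01 X159.3085 Y254.9904 F974
G01 X161.3063 Y265.0341 F974
M5
G0 X290.7243 Y98.8237
M3 S855
G01 X153.9056 Y129.3029 F974
G01 X274.1899 Y207.2977 F974
G01 X124.5020 Y61.5810 F974
G01 X288.8725 Y270.7590 F974
G01 X278.1913 Y285.1954 F974
G01 X290.7243 Y98.8237 F974
M5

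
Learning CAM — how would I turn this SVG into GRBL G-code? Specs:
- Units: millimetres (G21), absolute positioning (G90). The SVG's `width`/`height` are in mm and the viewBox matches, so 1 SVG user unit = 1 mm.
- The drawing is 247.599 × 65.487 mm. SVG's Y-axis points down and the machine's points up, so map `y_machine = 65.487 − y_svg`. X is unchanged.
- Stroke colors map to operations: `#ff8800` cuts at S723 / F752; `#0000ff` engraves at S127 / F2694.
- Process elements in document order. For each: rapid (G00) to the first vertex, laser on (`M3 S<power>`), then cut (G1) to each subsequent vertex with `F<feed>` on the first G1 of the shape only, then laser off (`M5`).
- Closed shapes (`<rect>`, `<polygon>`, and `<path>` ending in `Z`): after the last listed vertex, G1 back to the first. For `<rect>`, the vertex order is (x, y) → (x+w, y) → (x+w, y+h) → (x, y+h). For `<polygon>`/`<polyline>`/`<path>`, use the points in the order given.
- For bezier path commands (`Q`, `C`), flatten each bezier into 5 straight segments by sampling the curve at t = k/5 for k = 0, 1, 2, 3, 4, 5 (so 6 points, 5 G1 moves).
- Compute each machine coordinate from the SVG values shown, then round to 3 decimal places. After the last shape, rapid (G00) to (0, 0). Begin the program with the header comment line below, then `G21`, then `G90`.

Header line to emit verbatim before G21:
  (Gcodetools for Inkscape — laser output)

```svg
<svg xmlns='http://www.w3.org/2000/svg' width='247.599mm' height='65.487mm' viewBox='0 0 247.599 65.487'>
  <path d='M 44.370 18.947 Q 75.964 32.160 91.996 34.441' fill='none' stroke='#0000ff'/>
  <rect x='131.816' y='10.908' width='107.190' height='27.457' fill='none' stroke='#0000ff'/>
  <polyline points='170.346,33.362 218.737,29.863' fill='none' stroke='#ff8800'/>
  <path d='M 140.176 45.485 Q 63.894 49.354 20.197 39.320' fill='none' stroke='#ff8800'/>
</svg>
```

(Gcodetools for Inkscape — laser output)
G21
G90
G00 X44.370 Y46.540
M3 S127
G1 X56.385 Y41.692 F2694
G1 X67.155 Y37.719
G1 X76.680 Y34.620
G1 X84.961 Y32.396
G1 X91.996 Y31.046
M5
G00 X131.816 Y54.579
M3 S127
G1 X239.006 Y54.579 F2694
G1 X239.006 Y27.122
G1 X131.816 Y27.122
G1 X131.816 Y54.579
M5
G00 X170.346 Y32.125
M3 S723
G1 X218.737 Y35.624 F752
M5
G00 X140.176 Y20.002
M3 S723
G1 X110.967 Y19.011 F752
G1 X84.364 Y19.131
G1 X60.368 Y20.364
G1 X38.979 Y22.710
G1 X20.197 Y26.167
M5
G00 X0.000 Y0.000

viewBox `0 0 247.599 65.487` with mm width/height → 1 unit = 1 mm. Flip: y_m = 65.487 − y_svg.

**Shape 1** — `<path>` quadratic bezier, stroke `#0000ff` → engrave (S127, F2694). Control points (SVG): P0=(44.370,18.947), P1=(75.964,32.160), P2=(91.996,34.441); sampled at t=k/5. Machine vertices: (44.370,46.540) → (56.385,41.692) → (67.155,37.719) → (76.680,34.620) → (84.961,32.396) → (91.996,31.046). Open path.

**Shape 2** — `<rect>` rectangle, stroke `#0000ff` → engrave (S127, F2694). Machine vertices: (131.816,54.579) → (239.006,54.579) → (239.006,27.122) → (131.816,27.122) → (131.816,54.579). Closed: final G1 returns to the first vertex.

**Shape 3** — `<polyline>` line segment, stroke `#ff8800` → cut (S723, F752). Machine vertices: (170.346,32.125) → (218.737,35.624). Open path.

**Shape 4** — `<path>` quadratic bezier, stroke `#ff8800` → cut (S723, F752). Control points (SVG): P0=(140.176,45.485), P1=(63.894,49.354), P2=(20.197,39.320); sampled at t=k/5. Machine vertices: (140.176,20.002) → (110.967,19.011) → (84.364,19.131) → (60.368,20.364) → (38.979,22.710) → (20.197,26.167). Open path.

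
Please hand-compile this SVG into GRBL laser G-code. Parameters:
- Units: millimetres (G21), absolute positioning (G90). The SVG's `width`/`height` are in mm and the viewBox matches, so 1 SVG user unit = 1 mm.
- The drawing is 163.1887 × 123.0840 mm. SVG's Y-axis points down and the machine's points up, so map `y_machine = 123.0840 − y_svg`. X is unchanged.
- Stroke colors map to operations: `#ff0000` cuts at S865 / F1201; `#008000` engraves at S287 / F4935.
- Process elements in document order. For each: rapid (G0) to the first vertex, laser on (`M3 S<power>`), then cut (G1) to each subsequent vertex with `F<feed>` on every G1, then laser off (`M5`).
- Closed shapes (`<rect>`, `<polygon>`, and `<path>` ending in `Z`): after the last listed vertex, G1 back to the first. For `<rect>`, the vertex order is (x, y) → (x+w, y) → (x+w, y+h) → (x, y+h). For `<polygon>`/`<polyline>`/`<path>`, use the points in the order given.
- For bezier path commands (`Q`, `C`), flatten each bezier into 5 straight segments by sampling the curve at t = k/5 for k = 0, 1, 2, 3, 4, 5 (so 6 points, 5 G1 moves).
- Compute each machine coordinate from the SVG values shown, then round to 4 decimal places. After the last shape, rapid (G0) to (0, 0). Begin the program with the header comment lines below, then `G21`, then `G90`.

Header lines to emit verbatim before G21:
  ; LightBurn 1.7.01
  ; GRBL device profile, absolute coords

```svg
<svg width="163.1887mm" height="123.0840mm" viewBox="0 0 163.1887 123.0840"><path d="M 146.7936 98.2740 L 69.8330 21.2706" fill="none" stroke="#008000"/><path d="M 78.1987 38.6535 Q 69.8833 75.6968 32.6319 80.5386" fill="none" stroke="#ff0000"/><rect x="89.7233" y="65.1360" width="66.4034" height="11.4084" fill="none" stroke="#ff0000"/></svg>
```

; LightBurn 1.7.01
; GRBL device profile, absolute coords
G21
G90
G0 X146.7936 Y24.8100
M3 S287
G1 X69.8330 Y101.8134 F4935
M5
G0 X78.1987 Y84.4305
M3 S865
G1 X73.7151 Y70.9012 F1201
G1 X66.9166 Y59.9481 F1201
G1 X57.8033 Y51.5711 F1201
G1 X46.3750 Y45.7702 F1201
G1 X32.6319 Y42.5454 F1201
M5
G0 X89.7233 Y57.9480
M3 S865
G1 X156.1267 Y57.9480 F1201
G1 X156.1267 Y46.5396 F1201
G1 X89.7233 Y46.5396 F1201
G1 X89.7233 Y57.9480 F1201
M5
G0 X0.0000 Y0.0000

Since the viewBox matches the mm dimensions, user units are millimetres directly. The only transform is the Y-flip y_m = 123.0840 − y_svg.

Shape 1 is a line segment drawn with `<path>`. Its stroke #008000 means engrave at S287, F4935. After flipping Y the toolpath is (146.7936,24.8100) → (69.8330,101.8134).

Shape 2 is a quadratic bezier drawn with `<path>`. Its stroke #ff0000 means cut at S865, F1201. After flipping Y the toolpath is (78.1987,84.4305) → (73.7151,70.9012) → (66.9166,59.9481) → (57.8033,51.5711) → (46.3750,45.7702) → (32.6319,42.5454).

Shape 3 is a rectangle drawn with `<rect>`. Its stroke #ff0000 means cut at S865, F1201. After flipping Y the toolpath is (89.7233,57.9480) → (156.1267,57.9480) → (156.1267,46.5396) → (89.7233,46.5396) → (89.7233,57.9480), returning to the start.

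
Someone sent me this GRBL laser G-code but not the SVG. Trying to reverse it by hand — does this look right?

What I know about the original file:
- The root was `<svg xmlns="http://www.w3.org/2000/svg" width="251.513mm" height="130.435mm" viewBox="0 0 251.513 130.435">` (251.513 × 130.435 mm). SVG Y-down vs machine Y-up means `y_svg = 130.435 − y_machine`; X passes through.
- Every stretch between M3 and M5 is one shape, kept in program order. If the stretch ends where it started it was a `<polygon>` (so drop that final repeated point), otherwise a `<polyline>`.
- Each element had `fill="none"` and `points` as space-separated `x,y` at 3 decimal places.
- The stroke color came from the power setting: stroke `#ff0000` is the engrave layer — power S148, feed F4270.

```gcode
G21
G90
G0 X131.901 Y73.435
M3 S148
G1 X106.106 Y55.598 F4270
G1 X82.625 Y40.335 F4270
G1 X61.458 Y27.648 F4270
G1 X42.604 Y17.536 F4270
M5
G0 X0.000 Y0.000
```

<svg xmlns="http://www.w3.org/2000/svg" width="251.513mm" height="130.435mm" viewBox="0 0 251.513 130.435">
  <polyline points="131.901,57.000 106.106,74.837 82.625,90.100 61.458,102.787 42.604,112.899" fill="none" stroke="#ff0000"/>
</svg>

Machine Y-up, SVG Y-down with viewBox height 130.435, so y_svg = 130.435 − y_machine; X carries over. Every run uses S148, so all elements get stroke `#ff0000` (engrave).

Run 1: The run is open, so emit a `<polyline>` with points (Y-flipped): 131.901,57.000 106.106,74.837 82.625,90.100 61.458,102.787 42.604,112.899.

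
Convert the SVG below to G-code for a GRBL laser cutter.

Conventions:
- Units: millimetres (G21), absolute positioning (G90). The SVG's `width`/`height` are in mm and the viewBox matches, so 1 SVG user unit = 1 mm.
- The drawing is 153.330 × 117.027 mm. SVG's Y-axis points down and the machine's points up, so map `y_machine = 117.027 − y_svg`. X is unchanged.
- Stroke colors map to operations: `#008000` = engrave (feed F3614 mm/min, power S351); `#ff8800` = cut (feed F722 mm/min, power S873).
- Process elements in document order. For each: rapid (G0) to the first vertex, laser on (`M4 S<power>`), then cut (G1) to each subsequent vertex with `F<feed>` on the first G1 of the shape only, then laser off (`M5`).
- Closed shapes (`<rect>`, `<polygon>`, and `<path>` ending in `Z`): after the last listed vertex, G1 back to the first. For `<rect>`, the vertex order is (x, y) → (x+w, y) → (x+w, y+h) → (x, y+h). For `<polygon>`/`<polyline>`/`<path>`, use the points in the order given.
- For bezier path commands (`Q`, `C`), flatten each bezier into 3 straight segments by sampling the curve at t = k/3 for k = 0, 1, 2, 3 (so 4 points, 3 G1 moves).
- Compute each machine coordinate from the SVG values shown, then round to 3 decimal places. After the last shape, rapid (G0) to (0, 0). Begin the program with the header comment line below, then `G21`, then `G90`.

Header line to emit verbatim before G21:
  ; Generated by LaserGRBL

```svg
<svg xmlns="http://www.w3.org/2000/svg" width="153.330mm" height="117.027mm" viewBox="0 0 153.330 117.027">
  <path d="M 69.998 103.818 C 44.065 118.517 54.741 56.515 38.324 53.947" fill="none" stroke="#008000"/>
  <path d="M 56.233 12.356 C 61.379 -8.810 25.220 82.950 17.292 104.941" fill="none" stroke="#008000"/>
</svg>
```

; Generated by LaserGRBL
G21
G90
G0 X69.998 Y13.209
M4 S351
G1 X53.909 Y19.035 F3614
G1 X48.069 Y45.743
G1 X38.324 Y63.080
M5
G0 X56.233 Y104.671
M4 S351
G1 X50.186 Y94.961 F3614
G1 X32.055 Y50.567
G1 X17.292 Y12.086
M5
G0 X0.000 Y0.000

viewBox `0 0 153.330 117.027` with mm width/height → 1 unit = 1 mm. Flip: y_m = 117.027 − y_svg.

**Shape 1** — `<path>` cubic bezier, stroke `#008000` → engrave (S351, F3614). Control points (SVG): P0=(69.998,103.818), P1=(44.065,118.517), P2=(54.741,56.515), P3=(38.324,53.947); sampled at t=k/3. Machine vertices: (69.998,13.209) → (53.909,19.035) → (48.069,45.743) → (38.324,63.080). Open path.

**Shape 2** — `<path>` cubic bezier, stroke `#008000` → engrave (S351, F3614). Control points (SVG): P0=(56.233,12.356), P1=(61.379,-8.810), P2=(25.220,82.950), P3=(17.292,104.941); sampled at t=k/3. Machine vertices: (56.233,104.671) → (50.186,94.961) → (32.055,50.567) → (17.292,12.086). Open path.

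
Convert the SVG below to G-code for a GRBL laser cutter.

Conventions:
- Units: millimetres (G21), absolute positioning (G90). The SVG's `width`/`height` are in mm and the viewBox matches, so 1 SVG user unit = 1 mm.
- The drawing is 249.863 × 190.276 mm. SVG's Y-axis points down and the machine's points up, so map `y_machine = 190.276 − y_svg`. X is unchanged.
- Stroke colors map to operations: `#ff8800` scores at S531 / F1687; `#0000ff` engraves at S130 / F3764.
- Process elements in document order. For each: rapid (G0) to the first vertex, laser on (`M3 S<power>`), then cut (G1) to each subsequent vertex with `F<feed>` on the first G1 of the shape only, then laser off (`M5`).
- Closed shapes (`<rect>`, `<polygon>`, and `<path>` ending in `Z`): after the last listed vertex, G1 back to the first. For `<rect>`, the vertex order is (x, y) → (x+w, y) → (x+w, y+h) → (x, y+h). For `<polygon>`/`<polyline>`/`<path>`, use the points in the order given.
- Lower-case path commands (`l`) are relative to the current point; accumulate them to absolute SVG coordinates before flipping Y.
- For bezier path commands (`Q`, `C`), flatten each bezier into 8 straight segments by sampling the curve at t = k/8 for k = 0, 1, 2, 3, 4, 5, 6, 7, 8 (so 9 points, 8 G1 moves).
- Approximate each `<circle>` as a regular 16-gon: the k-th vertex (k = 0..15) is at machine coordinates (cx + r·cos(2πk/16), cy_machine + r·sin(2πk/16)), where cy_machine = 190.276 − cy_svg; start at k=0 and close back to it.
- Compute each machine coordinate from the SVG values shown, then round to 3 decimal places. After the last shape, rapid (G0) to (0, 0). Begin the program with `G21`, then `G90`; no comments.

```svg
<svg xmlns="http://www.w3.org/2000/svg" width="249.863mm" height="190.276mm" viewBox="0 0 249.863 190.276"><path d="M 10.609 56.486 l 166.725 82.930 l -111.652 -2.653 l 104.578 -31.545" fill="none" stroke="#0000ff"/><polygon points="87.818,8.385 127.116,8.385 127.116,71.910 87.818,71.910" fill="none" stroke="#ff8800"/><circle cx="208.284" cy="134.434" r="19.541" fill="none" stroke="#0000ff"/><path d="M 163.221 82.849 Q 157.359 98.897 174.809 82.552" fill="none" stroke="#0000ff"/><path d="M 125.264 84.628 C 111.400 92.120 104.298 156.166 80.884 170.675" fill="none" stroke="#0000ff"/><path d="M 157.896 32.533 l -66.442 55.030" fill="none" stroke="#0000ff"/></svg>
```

Since the viewBox matches the mm dimensions, user units are millimetres directly. The only transform is the Y-flip y_m = 190.276 − y_svg.

Shape 1 is a open polyline drawn with `<path>`. Its stroke #0000ff means engrave at S130, F3764. After flipping Y the toolpath is (10.609,133.790) → (177.334,50.860) → (65.682,53.513) → (170.260,85.058).

Shape 2 is a rectangle drawn with `<polygon>`. Its stroke #ff8800 means score at S531, F1687. After flipping Y the toolpath is (87.818,181.891) → (127.116,181.891) → (127.116,118.366) → (87.818,118.366) → (87.818,181.891), returning to the start.

Shape 3 is a circle drawn with `<circle>`. Its stroke #0000ff means engrave at S130, F3764. After flipping Y the toolpath is (227.825,55.842) → (226.338,63.320) → (222.102,69.660) → (215.762,73.896) → (208.284,75.383) → (200.806,73.896) → (194.466,69.660) → (190.230,63.320) → (188.743,55.842) → (190.230,48.364) → (194.466,42.024) → (200.806,37.788) → (208.284,36.301) → (215.762,37.788) → (222.102,42.024) → (226.338,48.364) → (227.825,55.842), returning to the start.

Shape 4 is a quadratic bezier drawn with `<path>`. Its stroke #0000ff means engrave at S130, F3764. After flipping Y the toolpath is (163.221,107.427) → (162.120,103.921) → (161.747,101.428) → (162.103,99.946) → (163.187,99.477) → (165.000,100.021) → (167.541,101.576) → (170.811,104.144) → (174.809,107.724).

Shape 5 is a cubic bezier drawn with `<path>`. Its stroke #0000ff means engrave at S130, F3764. After flipping Y the toolpath is (125.264,105.648) → (120.337,100.395) → (115.773,91.083) → (111.303,78.955) → (106.655,65.256) → (101.560,51.227) → (95.747,38.113) → (88.945,27.157) → (80.884,19.601).

Shape 6 is a line segment drawn with `<path>`. Its stroke #0000ff means engrave at S130, F3764. After flipping Y the toolpath is (157.896,157.743) → (91.454,102.713).

G21
G90
G0 X10.609 Y133.790
M3 S130
G1 X177.334 Y50.860 F3764
G1 X65.682 Y53.513
G1 X170.260 Y85.058
M5
G0 X87.818 Y181.891
M3 S531
G1 X127.116 Y181.891 F1687
G1 X127.116 Y118.366
G1 X87.818 Y118.366
G1 X87.818 Y181.891
M5
G0 X227.825 Y55.842
M3 S130
G1 X226.338 Y63.320 F3764
G1 X222.102 Y69.660
G1 X215.762 Y73.896
G1 X208.284 Y75.383
G1 X200.806 Y73.896
G1 X194.466 Y69.660
G1 X190.230 Y63.320
G1 X188.743 Y55.842
G1 X190.230 Y48.364
G1 X194.466 Y42.024
G1 X200.806 Y37.788
G1 X208.284 Y36.301
G1 X215.762 Y37.788
G1 X222.102 Y42.024
G1 X226.338 Y48.364
G1 X227.825 Y55.842
M5
G0 X163.221 Y107.427
M3 S130
G1 X162.120 Y103.921 F3764
G1 X161.747 Y101.428
G1 X162.103 Y99.946
G1 X163.187 Y99.477
G1 X165.000 Y100.021
G1 X167.541 Y101.576
G1 X170.811 Y104.144
G1 X174.809 Y107.724
M5
G0 X125.264 Y105.648
M3 S130
G1 X120.337 Y100.395 F3764
G1 X115.773 Y91.083
G1 X111.303 Y78.955
G1 X106.655 Y65.256
G1 X101.560 Y51.227
G1 X95.747 Y38.113
G1 X88.945 Y27.157
G1 X80.884 Y19.601
M5
G0 X157.896 Y157.743
M3 S130
G1 X91.454 Y102.713 F3764
M5
G0 X0.000 Y0.000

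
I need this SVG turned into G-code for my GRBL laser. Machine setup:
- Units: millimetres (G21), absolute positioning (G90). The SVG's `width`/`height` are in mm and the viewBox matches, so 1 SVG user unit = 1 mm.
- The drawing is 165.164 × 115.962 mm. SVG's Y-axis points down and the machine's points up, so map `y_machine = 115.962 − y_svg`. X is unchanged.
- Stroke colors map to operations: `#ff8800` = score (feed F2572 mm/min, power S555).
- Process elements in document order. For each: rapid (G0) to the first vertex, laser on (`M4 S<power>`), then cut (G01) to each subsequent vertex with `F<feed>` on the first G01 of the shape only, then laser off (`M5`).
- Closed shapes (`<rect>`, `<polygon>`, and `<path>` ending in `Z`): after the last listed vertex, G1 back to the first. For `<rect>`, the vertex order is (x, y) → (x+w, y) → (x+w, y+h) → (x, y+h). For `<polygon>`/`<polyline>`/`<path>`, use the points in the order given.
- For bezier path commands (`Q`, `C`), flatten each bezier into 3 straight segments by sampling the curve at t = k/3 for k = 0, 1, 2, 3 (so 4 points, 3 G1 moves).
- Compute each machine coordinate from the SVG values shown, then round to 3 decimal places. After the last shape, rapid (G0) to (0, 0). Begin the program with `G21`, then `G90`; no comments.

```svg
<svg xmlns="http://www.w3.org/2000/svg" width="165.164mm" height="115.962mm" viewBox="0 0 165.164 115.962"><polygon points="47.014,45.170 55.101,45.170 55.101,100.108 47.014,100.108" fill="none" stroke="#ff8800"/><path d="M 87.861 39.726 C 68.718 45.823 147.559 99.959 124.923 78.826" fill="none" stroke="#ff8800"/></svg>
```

Since the viewBox matches the mm dimensions, user units are millimetres directly. The only transform is the Y-flip y_m = 115.962 − y_svg.

Shape 1 is a rectangle drawn with `<polygon>`. Its stroke #ff8800 means score at S555, F2572. After flipping Y the toolpath is (47.014,70.792) → (55.101,70.792) → (55.101,15.854) → (47.014,15.854) → (47.014,70.792), returning to the start.

Shape 2 is a cubic bezier drawn with `<path>`. Its stroke #ff8800 means score at S555, F2572. After flipping Y the toolpath is (87.861,76.236) → (93.992,58.693) → (121.121,36.526) → (124.923,37.136).

G21
G90
G0 X47.014 Y70.792
M4 S555
G01 X55.101 Y70.792 F2572
G01 X55.101 Y15.854
G01 X47.014 Y15.854
G01 X47.014 Y70.792
M5
G0 X87.861 Y76.236
M4 S555
G01 X93.992 Y58.693 F2572
G01 X121.121 Y36.526
G01 X124.923 Y37.136
M5
G0 X0.000 Y0.000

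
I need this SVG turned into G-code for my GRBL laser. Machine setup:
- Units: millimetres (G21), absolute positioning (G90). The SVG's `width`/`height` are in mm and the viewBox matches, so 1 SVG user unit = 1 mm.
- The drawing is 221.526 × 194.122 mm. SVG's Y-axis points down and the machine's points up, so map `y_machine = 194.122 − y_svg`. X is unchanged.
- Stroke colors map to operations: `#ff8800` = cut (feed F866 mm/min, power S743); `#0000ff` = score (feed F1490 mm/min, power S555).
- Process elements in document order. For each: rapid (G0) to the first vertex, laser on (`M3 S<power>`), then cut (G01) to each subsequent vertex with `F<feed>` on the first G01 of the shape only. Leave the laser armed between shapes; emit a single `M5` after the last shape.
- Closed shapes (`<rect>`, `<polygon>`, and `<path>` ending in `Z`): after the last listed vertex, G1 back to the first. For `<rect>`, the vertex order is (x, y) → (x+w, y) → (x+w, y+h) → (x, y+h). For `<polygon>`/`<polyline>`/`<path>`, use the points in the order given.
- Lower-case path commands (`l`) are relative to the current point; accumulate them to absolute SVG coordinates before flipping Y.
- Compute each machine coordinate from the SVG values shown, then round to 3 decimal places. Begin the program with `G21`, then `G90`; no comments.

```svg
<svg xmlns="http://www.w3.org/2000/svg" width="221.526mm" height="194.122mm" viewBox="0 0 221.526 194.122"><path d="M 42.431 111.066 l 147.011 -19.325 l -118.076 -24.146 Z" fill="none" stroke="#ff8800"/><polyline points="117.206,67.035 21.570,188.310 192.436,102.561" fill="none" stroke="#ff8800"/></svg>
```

G21
G90
G0 X42.431 Y83.056
M3 S743
G01 X189.442 Y102.381 F866
G01 X71.366 Y126.527
G01 X42.431 Y83.056
G0 X117.206 Y127.087
M3 S743
G01 X21.570 Y5.812 F866
G01 X192.436 Y91.561
M5

1 u = 1 mm; y_m = 194.122 − y.

[1] `<path>` closed polygon, #ff8800→cut S743 F866: (42.431,83.056) → (189.442,102.381) → (71.366,126.527) → (42.431,83.056) (closed)

[2] `<polyline>` open polyline, #ff8800→cut S743 F866: (117.206,127.087) → (21.570,5.812) → (192.436,91.561)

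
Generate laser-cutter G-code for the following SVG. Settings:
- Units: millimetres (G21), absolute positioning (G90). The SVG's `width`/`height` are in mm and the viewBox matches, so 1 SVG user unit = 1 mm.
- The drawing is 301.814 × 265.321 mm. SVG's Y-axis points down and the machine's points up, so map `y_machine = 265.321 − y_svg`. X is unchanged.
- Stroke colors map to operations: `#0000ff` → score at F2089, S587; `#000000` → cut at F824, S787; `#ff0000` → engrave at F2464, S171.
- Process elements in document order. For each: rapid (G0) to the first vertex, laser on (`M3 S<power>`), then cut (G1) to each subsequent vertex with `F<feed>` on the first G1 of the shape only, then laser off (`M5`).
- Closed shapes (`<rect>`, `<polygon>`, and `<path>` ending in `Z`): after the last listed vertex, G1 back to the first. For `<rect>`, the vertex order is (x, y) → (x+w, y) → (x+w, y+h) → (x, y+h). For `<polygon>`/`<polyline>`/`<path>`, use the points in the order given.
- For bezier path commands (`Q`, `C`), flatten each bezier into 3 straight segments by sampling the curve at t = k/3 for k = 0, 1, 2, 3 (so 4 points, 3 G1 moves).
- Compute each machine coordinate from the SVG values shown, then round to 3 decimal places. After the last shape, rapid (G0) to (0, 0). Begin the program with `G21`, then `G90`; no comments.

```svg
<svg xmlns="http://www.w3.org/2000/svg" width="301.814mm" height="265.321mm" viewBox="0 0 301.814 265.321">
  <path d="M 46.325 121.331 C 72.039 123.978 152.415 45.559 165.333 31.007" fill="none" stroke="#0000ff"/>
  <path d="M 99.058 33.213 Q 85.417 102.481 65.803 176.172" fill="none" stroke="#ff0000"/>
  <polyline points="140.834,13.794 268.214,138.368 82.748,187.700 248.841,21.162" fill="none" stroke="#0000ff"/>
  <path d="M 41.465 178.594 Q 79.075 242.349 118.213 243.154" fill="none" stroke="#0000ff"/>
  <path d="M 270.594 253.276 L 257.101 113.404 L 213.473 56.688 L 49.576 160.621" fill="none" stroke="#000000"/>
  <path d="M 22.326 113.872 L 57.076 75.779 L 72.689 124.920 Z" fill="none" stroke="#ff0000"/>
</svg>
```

G21
G90
G0 X46.325 Y143.990
M3 S587
G1 X85.737 Y162.997 F2089
G1 X134.452 Y203.841
G1 X165.333 Y234.314
M5
G0 X99.058 Y232.108
M3 S171
G1 X89.300 Y185.438 F2464
G1 X78.215 Y137.785
G1 X65.803 Y89.149
M5
G0 X140.834 Y251.527
M3 S587
G1 X268.214 Y126.953 F2089
G1 X82.748 Y77.621
G1 X248.841 Y244.159
M5
G0 X41.465 Y86.727
M3 S587
G1 X66.708 Y51.218 F2089
G1 X92.291 Y29.698
G1 X118.213 Y22.167
M5
G0 X270.594 Y12.045
M3 S787
G1 X257.101 Y151.917 F824
G1 X213.473 Y208.633
G1 X49.576 Y104.700
M5
G0 X22.326 Y151.449
M3 S171
G1 X57.076 Y189.542 F2464
G1 X72.689 Y140.401
G1 X22.326 Y151.449
M5
G0 X0.000 Y0.000

viewBox `0 0 301.814 265.321` with mm width/height → 1 unit = 1 mm. Flip: y_m = 265.321 − y_svg.

**Shape 1** — `<path>` cubic bezier, stroke `#0000ff` → score (S587, F2089). Control points (SVG): P0=(46.325,121.331), P1=(72.039,123.978), P2=(152.415,45.559), P3=(165.333,31.007); sampled at t=k/3. Machine vertices: (46.325,143.990) → (85.737,162.997) → (134.452,203.841) → (165.333,234.314). Open path.

**Shape 2** — `<path>` quadratic bezier, stroke `#ff0000` → engrave (S171, F2464). Control points (SVG): P0=(99.058,33.213), P1=(85.417,102.481), P2=(65.803,176.172); sampled at t=k/3. Machine vertices: (99.058,232.108) → (89.300,185.438) → (78.215,137.785) → (65.803,89.149). Open path.

**Shape 3** — `<polyline>` open polyline, stroke `#0000ff` → score (S587, F2089). Machine vertices: (140.834,251.527) → (268.214,126.953) → (82.748,77.621) → (248.841,244.159). Open path.

**Shape 4** — `<path>` quadratic bezier, stroke `#0000ff` → score (S587, F2089). Control points (SVG): P0=(41.465,178.594), P1=(79.075,242.349), P2=(118.213,243.154); sampled at t=k/3. Machine vertices: (41.465,86.727) → (66.708,51.218) → (92.291,29.698) → (118.213,22.167). Open path.

**Shape 5** — `<path>` open polyline, stroke `#000000` → cut (S787, F824). Machine vertices: (270.594,12.045) → (257.101,151.917) → (213.473,208.633) → (49.576,104.700). Open path.

**Shape 6** — `<path>` regular polygon, stroke `#ff0000` → engrave (S171, F2464). Machine vertices: (22.326,151.449) → (57.076,189.542) → (72.689,140.401) → (22.326,151.449). Closed: final G1 returns to the first vertex.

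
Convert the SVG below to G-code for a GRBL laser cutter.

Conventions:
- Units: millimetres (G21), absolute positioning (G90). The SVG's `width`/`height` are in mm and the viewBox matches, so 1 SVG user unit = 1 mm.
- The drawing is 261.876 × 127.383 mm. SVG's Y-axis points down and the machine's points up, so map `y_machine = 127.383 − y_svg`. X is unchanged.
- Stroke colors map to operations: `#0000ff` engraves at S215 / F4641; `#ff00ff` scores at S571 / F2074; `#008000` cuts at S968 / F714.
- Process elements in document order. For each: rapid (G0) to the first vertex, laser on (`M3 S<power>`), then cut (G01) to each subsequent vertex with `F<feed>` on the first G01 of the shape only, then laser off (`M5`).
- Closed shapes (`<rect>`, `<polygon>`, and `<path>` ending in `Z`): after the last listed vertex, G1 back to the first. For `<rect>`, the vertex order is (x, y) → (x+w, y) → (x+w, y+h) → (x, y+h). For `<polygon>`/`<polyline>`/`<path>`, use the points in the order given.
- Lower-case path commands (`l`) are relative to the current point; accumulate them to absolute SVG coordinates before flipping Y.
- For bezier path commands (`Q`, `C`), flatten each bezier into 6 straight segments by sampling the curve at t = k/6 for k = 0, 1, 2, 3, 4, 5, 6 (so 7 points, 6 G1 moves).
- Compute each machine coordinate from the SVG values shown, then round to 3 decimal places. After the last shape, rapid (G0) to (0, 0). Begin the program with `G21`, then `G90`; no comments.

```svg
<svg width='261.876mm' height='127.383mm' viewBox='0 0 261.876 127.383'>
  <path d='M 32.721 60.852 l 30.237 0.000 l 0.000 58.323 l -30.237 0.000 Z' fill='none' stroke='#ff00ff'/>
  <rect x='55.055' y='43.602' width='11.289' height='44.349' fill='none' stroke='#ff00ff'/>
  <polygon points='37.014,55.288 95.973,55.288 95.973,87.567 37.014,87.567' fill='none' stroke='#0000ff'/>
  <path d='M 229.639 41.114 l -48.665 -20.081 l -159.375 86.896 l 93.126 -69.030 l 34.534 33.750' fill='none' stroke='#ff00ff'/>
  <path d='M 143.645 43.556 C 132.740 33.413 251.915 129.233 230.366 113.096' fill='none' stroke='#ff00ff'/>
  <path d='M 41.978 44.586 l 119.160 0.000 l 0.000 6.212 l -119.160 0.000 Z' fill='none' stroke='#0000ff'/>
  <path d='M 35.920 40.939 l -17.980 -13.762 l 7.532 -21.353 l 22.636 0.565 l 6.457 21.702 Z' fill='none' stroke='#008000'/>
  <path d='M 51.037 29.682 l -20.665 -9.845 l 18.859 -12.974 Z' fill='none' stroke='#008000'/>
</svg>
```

Since the viewBox matches the mm dimensions, user units are millimetres directly. The only transform is the Y-flip y_m = 127.383 − y_svg.

Shape 1 is a rectangle drawn with `<path>`. Its stroke #ff00ff means score at S571, F2074. After flipping Y the toolpath is (32.721,66.531) → (62.958,66.531) → (62.958,8.208) → (32.721,8.208) → (32.721,66.531), returning to the start.

Shape 2 is a rectangle drawn with `<rect>`. Its stroke #ff00ff means score at S571, F2074. After flipping Y the toolpath is (55.055,83.781) → (66.344,83.781) → (66.344,39.432) → (55.055,39.432) → (55.055,83.781), returning to the start.

Shape 3 is a rectangle drawn with `<polygon>`. Its stroke #0000ff means engrave at S215, F4641. After flipping Y the toolpath is (37.014,72.095) → (95.973,72.095) → (95.973,39.816) → (37.014,39.816) → (37.014,72.095), returning to the start.

Shape 4 is a open polyline drawn with `<path>`. Its stroke #ff00ff means score at S571, F2074. After flipping Y the toolpath is (229.639,86.269) → (180.974,106.350) → (21.599,19.454) → (114.725,88.484) → (149.259,54.734).

Shape 5 is a cubic bezier drawn with `<path>`. Its stroke #ff00ff means score at S571, F2074. After flipping Y the toolpath is (143.645,83.827) → (147.779,81.077) → (166.070,66.720) → (190.997,46.809) → (215.037,27.398) → (230.667,14.539) → (230.366,14.287).

Shape 6 is a rectangle drawn with `<path>`. Its stroke #0000ff means engrave at S215, F4641. After flipping Y the toolpath is (41.978,82.797) → (161.138,82.797) → (161.138,76.585) → (41.978,76.585) → (41.978,82.797), returning to the start.

Shape 7 is a regular polygon drawn with `<path>`. Its stroke #008000 means cut at S968, F714. After flipping Y the toolpath is (35.920,86.444) → (17.940,100.206) → (25.472,121.559) → (48.108,120.994) → (54.565,99.292) → (35.920,86.444), returning to the start.

Shape 8 is a regular polygon drawn with `<path>`. Its stroke #008000 means cut at S968, F714. After flipping Y the toolpath is (51.037,97.701) → (30.372,107.546) → (49.231,120.520) → (51.037,97.701), returning to the start.

G21
G90
G0 X32.721 Y66.531
M3 S571
G01 X62.958 Y66.531 F2074
G01 X62.958 Y8.208
G01 X32.721 Y8.208
G01 X32.721 Y66.531
M5
G0 X55.055 Y83.781
M3 S571
G01 X66.344 Y83.781 F2074
G01 X66.344 Y39.432
G01 X55.055 Y39.432
G01 X55.055 Y83.781
M5
G0 X37.014 Y72.095
M3 S215
G01 X95.973 Y72.095 F4641
G01 X95.973 Y39.816
G01 X37.014 Y39.816
G01 X37.014 Y72.095
M5
G0 X229.639 Y86.269
M3 S571
G01 X180.974 Y106.350 F2074
G01 X21.599 Y19.454
G01 X114.725 Y88.484
G01 X149.259 Y54.734
M5
G0 X143.645 Y83.827
M3 S571
G01 X147.779 Y81.077 F2074
G01 X166.070 Y66.720
G01 X190.997 Y46.809
G01 X215.037 Y27.398
G01 X230.667 Y14.539
G01 X230.366 Y14.287
M5
G0 X41.978 Y82.797
M3 S215
G01 X161.138 Y82.797 F4641
G01 X161.138 Y76.585
G01 X41.978 Y76.585
G01 X41.978 Y82.797
M5
G0 X35.920 Y86.444
M3 S968
G01 X17.940 Y100.206 F714
G01 X25.472 Y121.559
G01 X48.108 Y120.994
G01 X54.565 Y99.292
G01 X35.920 Y86.444
M5
G0 X51.037 Y97.701
M3 S968
G01 X30.372 Y107.546 F714
G01 X49.231 Y120.520
G01 X51.037 Y97.701
M5
G0 X0.000 Y0.000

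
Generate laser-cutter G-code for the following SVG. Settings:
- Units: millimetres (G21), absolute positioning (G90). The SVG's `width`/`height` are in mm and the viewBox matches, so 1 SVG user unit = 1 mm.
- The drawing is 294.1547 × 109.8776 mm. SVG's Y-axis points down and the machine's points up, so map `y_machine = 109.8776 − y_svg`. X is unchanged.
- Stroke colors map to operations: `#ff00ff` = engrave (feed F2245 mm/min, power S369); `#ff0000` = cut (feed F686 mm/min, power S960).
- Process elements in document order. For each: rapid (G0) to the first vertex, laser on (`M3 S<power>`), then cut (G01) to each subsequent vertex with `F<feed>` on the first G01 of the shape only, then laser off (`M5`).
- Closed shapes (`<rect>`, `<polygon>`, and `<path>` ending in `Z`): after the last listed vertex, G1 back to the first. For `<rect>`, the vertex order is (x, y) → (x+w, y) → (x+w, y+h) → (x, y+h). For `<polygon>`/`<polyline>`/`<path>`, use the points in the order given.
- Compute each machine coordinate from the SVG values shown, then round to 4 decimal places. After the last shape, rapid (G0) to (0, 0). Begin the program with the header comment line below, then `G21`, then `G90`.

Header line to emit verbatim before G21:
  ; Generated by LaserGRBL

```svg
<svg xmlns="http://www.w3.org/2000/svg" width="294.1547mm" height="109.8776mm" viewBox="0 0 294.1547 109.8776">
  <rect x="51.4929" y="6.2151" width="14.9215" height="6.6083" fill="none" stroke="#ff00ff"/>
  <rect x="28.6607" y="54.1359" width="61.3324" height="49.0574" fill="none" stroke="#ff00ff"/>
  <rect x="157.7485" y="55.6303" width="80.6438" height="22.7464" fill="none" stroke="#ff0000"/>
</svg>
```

Since the viewBox matches the mm dimensions, user units are millimetres directly. The only transform is the Y-flip y_m = 109.8776 − y_svg.

Shape 1 is a rectangle drawn with `<rect>`. Its stroke #ff00ff means engrave at S369, F2245. After flipping Y the toolpath is (51.4929,103.6625) → (66.4144,103.6625) → (66.4144,97.0542) → (51.4929,97.0542) → (51.4929,103.6625), returning to the start.

Shape 2 is a rectangle drawn with `<rect>`. Its stroke #ff00ff means engrave at S369, F2245. After flipping Y the toolpath is (28.6607,55.7417) → (89.9931,55.7417) → (89.9931,6.6843) → (28.6607,6.6843) → (28.6607,55.7417), returning to the start.

Shape 3 is a rectangle drawn with `<rect>`. Its stroke #ff0000 means cut at S960, F686. After flipping Y the toolpath is (157.7485,54.2473) → (238.3923,54.2473) → (238.3923,31.5009) → (157.7485,31.5009) → (157.7485,54.2473), returning to the start.

; Generated by LaserGRBL
G21
G90
G0 X51.4929 Y103.6625
M3 S369
G01 X66.4144 Y103.6625 F2245
G01 X66.4144 Y97.0542
G01 X51.4929 Y97.0542
G01 X51.4929 Y103.6625
M5
G0 X28.6607 Y55.7417
M3 S369
G01 X89.9931 Y55.7417 F2245
G01 X89.9931 Y6.6843
G01 X28.6607 Y6.6843
G01 X28.6607 Y55.7417
M5
G0 X157.7485 Y54.2473
M3 S960
G01 X238.3923 Y54.2473 F686
G01 X238.3923 Y31.5009
G01 X157.7485 Y31.5009
G01 X157.7485 Y54.2473
M5
G0 X0.0000 Y0.0000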